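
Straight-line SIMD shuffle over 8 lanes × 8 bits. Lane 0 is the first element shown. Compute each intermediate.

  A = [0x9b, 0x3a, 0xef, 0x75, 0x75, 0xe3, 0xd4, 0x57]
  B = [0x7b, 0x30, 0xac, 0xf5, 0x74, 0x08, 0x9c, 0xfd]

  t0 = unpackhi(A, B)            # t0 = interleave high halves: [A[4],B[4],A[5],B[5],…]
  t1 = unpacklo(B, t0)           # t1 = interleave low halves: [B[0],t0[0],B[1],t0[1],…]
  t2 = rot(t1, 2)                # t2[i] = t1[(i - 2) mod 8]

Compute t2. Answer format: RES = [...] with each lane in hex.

RES = [0xf5, 0x08, 0x7b, 0x75, 0x30, 0x74, 0xac, 0xe3]

t0 = [0x75, 0x74, 0xe3, 0x08, 0xd4, 0x9c, 0x57, 0xfd]
t1 = [0x7b, 0x75, 0x30, 0x74, 0xac, 0xe3, 0xf5, 0x08]
t2 = [0xf5, 0x08, 0x7b, 0x75, 0x30, 0x74, 0xac, 0xe3]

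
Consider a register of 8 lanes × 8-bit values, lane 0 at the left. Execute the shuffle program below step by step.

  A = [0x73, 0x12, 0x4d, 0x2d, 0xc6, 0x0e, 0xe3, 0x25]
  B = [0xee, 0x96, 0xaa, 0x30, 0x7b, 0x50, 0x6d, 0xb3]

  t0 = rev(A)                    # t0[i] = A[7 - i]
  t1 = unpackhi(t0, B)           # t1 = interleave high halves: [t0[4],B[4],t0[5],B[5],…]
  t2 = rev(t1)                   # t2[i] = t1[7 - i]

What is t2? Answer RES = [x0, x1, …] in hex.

→ t0 |25|e3|0e|c6|2d|4d|12|73|
→ t1 |2d|7b|4d|50|12|6d|73|b3|
→ t2 |b3|73|6d|12|50|4d|7b|2d|

RES = [ 0xb3  0x73  0x6d  0x12  0x50  0x4d  0x7b  0x2d ]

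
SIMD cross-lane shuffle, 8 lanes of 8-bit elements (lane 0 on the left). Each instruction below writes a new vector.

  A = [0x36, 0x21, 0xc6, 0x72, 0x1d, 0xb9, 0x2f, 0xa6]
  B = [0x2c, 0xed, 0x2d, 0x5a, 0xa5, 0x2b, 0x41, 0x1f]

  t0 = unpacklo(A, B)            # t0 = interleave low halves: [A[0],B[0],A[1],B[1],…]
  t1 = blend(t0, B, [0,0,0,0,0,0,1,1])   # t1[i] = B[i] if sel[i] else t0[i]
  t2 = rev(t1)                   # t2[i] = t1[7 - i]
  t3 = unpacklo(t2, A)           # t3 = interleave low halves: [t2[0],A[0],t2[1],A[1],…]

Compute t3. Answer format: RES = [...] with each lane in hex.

→ t0 |36|2c|21|ed|c6|2d|72|5a|
→ t1 |36|2c|21|ed|c6|2d|41|1f|
→ t2 |1f|41|2d|c6|ed|21|2c|36|
→ t3 |1f|36|41|21|2d|c6|c6|72|

RES = [ 0x1f  0x36  0x41  0x21  0x2d  0xc6  0xc6  0x72 ]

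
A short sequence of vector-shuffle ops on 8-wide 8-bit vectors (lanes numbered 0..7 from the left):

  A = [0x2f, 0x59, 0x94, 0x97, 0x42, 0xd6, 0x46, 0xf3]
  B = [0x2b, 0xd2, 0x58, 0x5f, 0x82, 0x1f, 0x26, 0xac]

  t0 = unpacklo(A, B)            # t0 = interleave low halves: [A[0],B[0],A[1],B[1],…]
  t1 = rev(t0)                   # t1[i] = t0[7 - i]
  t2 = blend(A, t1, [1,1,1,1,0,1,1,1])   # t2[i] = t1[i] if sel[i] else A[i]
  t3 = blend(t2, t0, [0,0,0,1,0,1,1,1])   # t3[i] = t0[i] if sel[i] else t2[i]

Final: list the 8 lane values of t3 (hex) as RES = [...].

t0 = [0x2f, 0x2b, 0x59, 0xd2, 0x94, 0x58, 0x97, 0x5f]
t1 = [0x5f, 0x97, 0x58, 0x94, 0xd2, 0x59, 0x2b, 0x2f]
t2 = [0x5f, 0x97, 0x58, 0x94, 0x42, 0x59, 0x2b, 0x2f]
t3 = [0x5f, 0x97, 0x58, 0xd2, 0x42, 0x58, 0x97, 0x5f]

RES = [ 0x5f  0x97  0x58  0xd2  0x42  0x58  0x97  0x5f ]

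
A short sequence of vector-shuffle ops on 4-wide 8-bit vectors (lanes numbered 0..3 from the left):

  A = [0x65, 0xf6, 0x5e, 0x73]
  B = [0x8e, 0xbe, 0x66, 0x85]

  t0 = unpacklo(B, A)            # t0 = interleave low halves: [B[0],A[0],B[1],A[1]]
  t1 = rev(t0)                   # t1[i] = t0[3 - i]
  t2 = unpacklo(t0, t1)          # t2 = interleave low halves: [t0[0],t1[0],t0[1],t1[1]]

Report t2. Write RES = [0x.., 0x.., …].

→ t0 |8e|65|be|f6|
→ t1 |f6|be|65|8e|
→ t2 |8e|f6|65|be|

RES = [ 0x8e  0xf6  0x65  0xbe ]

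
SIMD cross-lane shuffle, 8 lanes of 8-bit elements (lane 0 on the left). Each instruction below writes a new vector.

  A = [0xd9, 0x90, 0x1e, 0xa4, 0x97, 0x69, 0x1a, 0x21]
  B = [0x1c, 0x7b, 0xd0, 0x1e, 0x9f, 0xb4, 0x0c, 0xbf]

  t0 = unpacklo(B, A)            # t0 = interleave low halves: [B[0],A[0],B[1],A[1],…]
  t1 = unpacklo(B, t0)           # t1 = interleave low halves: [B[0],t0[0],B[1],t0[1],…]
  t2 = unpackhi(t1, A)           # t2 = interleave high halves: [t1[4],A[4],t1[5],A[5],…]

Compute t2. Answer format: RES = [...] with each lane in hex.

RES = [ 0xd0  0x97  0x7b  0x69  0x1e  0x1a  0x90  0x21 ]

t0 = [0x1c, 0xd9, 0x7b, 0x90, 0xd0, 0x1e, 0x1e, 0xa4]
t1 = [0x1c, 0x1c, 0x7b, 0xd9, 0xd0, 0x7b, 0x1e, 0x90]
t2 = [0xd0, 0x97, 0x7b, 0x69, 0x1e, 0x1a, 0x90, 0x21]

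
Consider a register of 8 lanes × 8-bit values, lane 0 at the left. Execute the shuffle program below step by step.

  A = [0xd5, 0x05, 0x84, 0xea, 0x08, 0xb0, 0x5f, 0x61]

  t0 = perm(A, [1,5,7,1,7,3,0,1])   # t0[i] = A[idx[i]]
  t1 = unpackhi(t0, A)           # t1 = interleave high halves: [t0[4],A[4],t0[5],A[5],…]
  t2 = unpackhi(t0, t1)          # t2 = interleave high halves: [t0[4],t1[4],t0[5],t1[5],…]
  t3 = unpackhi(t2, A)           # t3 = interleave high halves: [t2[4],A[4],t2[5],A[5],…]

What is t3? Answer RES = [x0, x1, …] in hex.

  t0: 05 b0 61 05 61 ea d5 05
  t1: 61 08 ea b0 d5 5f 05 61
  t2: 61 d5 ea 5f d5 05 05 61
  t3: d5 08 05 b0 05 5f 61 61

RES = [ 0xd5  0x08  0x05  0xb0  0x05  0x5f  0x61  0x61 ]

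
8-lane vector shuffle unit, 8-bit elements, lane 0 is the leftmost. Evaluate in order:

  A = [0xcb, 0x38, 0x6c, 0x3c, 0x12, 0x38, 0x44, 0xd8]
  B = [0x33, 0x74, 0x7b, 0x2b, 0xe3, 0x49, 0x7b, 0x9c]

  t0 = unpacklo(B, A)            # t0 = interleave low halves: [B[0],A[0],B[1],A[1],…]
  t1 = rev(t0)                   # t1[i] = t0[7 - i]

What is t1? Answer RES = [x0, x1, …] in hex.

RES = [0x3c, 0x2b, 0x6c, 0x7b, 0x38, 0x74, 0xcb, 0x33]

  t0: 33 cb 74 38 7b 6c 2b 3c
  t1: 3c 2b 6c 7b 38 74 cb 33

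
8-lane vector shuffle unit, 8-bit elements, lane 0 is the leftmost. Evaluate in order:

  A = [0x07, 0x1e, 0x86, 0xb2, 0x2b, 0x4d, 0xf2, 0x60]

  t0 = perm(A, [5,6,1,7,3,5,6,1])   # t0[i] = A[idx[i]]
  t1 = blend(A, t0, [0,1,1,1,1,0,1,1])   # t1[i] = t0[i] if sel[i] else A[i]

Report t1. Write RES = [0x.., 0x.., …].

  t0: 4d f2 1e 60 b2 4d f2 1e
  t1: 07 f2 1e 60 b2 4d f2 1e

RES = [0x07, 0xf2, 0x1e, 0x60, 0xb2, 0x4d, 0xf2, 0x1e]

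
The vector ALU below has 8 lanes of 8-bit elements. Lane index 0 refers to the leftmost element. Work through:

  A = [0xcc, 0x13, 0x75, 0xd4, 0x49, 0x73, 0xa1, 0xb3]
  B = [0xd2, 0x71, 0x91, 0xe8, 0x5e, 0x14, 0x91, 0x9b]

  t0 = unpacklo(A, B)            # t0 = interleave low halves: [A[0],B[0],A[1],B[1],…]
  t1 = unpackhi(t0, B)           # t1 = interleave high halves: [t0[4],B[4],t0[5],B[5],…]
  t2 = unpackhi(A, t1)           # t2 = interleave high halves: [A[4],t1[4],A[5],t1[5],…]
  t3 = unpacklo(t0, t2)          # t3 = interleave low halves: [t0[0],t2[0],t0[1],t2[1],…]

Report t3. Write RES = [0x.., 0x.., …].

RES = [0xcc, 0x49, 0xd2, 0xd4, 0x13, 0x73, 0x71, 0x91]

t0 = [0xcc, 0xd2, 0x13, 0x71, 0x75, 0x91, 0xd4, 0xe8]
t1 = [0x75, 0x5e, 0x91, 0x14, 0xd4, 0x91, 0xe8, 0x9b]
t2 = [0x49, 0xd4, 0x73, 0x91, 0xa1, 0xe8, 0xb3, 0x9b]
t3 = [0xcc, 0x49, 0xd2, 0xd4, 0x13, 0x73, 0x71, 0x91]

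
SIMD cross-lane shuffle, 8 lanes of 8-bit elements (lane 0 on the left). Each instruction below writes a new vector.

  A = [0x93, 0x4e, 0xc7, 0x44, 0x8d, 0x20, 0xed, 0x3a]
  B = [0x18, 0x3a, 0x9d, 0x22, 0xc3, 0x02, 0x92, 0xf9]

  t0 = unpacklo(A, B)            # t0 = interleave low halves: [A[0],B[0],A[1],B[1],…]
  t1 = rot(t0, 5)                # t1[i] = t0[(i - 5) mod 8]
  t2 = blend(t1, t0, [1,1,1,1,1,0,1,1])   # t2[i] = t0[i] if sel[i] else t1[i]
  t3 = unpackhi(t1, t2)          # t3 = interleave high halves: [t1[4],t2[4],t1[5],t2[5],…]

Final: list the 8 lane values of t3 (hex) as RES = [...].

t0 = [0x93, 0x18, 0x4e, 0x3a, 0xc7, 0x9d, 0x44, 0x22]
t1 = [0x3a, 0xc7, 0x9d, 0x44, 0x22, 0x93, 0x18, 0x4e]
t2 = [0x93, 0x18, 0x4e, 0x3a, 0xc7, 0x93, 0x44, 0x22]
t3 = [0x22, 0xc7, 0x93, 0x93, 0x18, 0x44, 0x4e, 0x22]

RES = [ 0x22  0xc7  0x93  0x93  0x18  0x44  0x4e  0x22 ]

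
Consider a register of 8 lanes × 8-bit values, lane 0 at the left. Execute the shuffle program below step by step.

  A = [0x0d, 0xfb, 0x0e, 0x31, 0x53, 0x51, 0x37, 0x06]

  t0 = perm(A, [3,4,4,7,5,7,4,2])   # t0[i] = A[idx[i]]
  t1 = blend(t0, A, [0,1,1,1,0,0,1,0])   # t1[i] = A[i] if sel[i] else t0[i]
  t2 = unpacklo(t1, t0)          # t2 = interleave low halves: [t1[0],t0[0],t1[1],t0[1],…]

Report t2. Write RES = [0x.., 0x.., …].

RES = [0x31, 0x31, 0xfb, 0x53, 0x0e, 0x53, 0x31, 0x06]

  t0: 31 53 53 06 51 06 53 0e
  t1: 31 fb 0e 31 51 06 37 0e
  t2: 31 31 fb 53 0e 53 31 06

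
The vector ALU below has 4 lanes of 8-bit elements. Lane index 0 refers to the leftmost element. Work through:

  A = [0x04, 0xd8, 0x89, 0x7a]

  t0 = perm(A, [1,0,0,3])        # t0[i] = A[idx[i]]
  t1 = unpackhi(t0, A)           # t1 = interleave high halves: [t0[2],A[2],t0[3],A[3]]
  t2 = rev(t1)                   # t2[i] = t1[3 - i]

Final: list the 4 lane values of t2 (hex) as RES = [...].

t0 = [0xd8, 0x04, 0x04, 0x7a]
t1 = [0x04, 0x89, 0x7a, 0x7a]
t2 = [0x7a, 0x7a, 0x89, 0x04]

RES = [0x7a, 0x7a, 0x89, 0x04]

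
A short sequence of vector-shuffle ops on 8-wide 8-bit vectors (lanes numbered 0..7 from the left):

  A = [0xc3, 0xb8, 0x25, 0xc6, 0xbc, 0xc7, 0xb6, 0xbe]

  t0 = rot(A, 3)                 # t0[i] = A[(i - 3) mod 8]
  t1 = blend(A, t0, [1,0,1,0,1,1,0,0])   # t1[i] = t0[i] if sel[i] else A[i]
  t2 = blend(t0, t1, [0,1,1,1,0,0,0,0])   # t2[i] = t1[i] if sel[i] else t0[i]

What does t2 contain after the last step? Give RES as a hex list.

RES = [ 0xc7  0xb8  0xbe  0xc6  0xb8  0x25  0xc6  0xbc ]

  t0: c7 b6 be c3 b8 25 c6 bc
  t1: c7 b8 be c6 b8 25 b6 be
  t2: c7 b8 be c6 b8 25 c6 bc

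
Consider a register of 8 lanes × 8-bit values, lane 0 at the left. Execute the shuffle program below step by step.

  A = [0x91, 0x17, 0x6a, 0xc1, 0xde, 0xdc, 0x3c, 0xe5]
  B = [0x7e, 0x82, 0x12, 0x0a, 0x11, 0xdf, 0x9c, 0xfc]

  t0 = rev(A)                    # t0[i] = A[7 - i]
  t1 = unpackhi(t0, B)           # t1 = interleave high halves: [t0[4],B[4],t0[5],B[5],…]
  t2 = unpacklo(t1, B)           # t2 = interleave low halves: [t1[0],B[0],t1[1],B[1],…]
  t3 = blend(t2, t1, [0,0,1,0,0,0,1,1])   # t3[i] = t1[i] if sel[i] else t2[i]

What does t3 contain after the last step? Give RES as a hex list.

RES = [0xc1, 0x7e, 0x6a, 0x82, 0x6a, 0x12, 0x91, 0xfc]

  t0: e5 3c dc de c1 6a 17 91
  t1: c1 11 6a df 17 9c 91 fc
  t2: c1 7e 11 82 6a 12 df 0a
  t3: c1 7e 6a 82 6a 12 91 fc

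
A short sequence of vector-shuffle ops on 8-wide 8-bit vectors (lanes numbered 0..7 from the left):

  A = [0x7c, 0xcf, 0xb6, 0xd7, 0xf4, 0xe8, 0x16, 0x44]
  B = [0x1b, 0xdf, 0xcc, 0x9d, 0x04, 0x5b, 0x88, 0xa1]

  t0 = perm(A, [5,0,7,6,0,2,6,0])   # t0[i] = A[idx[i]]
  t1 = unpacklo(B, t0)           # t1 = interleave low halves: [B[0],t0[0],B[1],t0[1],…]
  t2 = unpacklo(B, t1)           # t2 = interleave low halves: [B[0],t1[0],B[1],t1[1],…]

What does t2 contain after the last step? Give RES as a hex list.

t0 = [0xe8, 0x7c, 0x44, 0x16, 0x7c, 0xb6, 0x16, 0x7c]
t1 = [0x1b, 0xe8, 0xdf, 0x7c, 0xcc, 0x44, 0x9d, 0x16]
t2 = [0x1b, 0x1b, 0xdf, 0xe8, 0xcc, 0xdf, 0x9d, 0x7c]

RES = [ 0x1b  0x1b  0xdf  0xe8  0xcc  0xdf  0x9d  0x7c ]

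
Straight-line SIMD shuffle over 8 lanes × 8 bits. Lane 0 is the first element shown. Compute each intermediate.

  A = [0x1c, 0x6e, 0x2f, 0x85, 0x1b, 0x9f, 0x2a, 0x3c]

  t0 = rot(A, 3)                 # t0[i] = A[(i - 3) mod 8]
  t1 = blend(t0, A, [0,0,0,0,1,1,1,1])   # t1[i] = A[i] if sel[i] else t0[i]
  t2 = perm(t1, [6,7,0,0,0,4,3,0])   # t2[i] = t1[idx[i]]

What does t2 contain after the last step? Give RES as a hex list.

RES = [ 0x2a  0x3c  0x9f  0x9f  0x9f  0x1b  0x1c  0x9f ]

  t0: 9f 2a 3c 1c 6e 2f 85 1b
  t1: 9f 2a 3c 1c 1b 9f 2a 3c
  t2: 2a 3c 9f 9f 9f 1b 1c 9f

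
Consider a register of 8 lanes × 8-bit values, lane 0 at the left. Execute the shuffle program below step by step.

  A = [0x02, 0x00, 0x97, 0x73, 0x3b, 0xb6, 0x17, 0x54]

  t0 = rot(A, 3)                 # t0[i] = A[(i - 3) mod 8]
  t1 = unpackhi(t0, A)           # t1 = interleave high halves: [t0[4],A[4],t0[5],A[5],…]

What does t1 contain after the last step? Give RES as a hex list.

RES = [0x00, 0x3b, 0x97, 0xb6, 0x73, 0x17, 0x3b, 0x54]

  t0: b6 17 54 02 00 97 73 3b
  t1: 00 3b 97 b6 73 17 3b 54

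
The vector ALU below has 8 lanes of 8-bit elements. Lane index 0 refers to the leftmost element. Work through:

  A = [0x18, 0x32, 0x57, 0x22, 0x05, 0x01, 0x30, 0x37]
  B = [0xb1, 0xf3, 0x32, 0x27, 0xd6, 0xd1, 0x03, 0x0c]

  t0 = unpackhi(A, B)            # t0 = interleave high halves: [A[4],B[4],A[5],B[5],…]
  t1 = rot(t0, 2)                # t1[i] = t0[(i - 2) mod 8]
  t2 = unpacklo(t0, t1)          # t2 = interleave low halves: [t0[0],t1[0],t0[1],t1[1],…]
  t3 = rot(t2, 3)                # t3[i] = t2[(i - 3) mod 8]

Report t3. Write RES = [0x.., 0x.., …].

RES = [ 0x05  0xd1  0xd6  0x05  0x37  0xd6  0x0c  0x01 ]

  t0: 05 d6 01 d1 30 03 37 0c
  t1: 37 0c 05 d6 01 d1 30 03
  t2: 05 37 d6 0c 01 05 d1 d6
  t3: 05 d1 d6 05 37 d6 0c 01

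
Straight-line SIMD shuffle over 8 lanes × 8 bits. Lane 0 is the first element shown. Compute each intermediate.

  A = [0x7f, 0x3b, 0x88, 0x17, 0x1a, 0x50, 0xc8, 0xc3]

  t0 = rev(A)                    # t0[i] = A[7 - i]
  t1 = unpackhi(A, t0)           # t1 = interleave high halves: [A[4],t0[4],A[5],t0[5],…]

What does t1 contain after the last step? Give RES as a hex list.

RES = [0x1a, 0x17, 0x50, 0x88, 0xc8, 0x3b, 0xc3, 0x7f]

→ t0 |c3|c8|50|1a|17|88|3b|7f|
→ t1 |1a|17|50|88|c8|3b|c3|7f|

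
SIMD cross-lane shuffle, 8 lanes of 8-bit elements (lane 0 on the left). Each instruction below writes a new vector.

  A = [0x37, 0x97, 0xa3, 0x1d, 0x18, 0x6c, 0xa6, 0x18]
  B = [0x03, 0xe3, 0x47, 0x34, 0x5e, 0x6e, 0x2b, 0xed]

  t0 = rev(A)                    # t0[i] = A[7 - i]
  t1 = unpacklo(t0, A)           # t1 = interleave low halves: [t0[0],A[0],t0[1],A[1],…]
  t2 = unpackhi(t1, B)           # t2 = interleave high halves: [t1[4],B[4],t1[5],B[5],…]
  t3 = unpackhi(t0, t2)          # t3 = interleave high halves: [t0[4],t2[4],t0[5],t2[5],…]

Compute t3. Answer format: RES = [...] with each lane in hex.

RES = [0x1d, 0x18, 0xa3, 0x2b, 0x97, 0x1d, 0x37, 0xed]

  t0: 18 a6 6c 18 1d a3 97 37
  t1: 18 37 a6 97 6c a3 18 1d
  t2: 6c 5e a3 6e 18 2b 1d ed
  t3: 1d 18 a3 2b 97 1d 37 ed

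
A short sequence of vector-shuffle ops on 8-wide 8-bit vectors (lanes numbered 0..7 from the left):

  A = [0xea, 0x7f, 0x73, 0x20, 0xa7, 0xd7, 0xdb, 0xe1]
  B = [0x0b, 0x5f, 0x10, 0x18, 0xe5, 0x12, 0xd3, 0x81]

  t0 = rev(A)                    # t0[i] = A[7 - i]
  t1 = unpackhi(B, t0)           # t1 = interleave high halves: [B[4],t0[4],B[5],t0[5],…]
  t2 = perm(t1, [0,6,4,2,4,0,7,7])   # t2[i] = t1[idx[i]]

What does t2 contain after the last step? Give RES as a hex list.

RES = [0xe5, 0x81, 0xd3, 0x12, 0xd3, 0xe5, 0xea, 0xea]

t0 = [0xe1, 0xdb, 0xd7, 0xa7, 0x20, 0x73, 0x7f, 0xea]
t1 = [0xe5, 0x20, 0x12, 0x73, 0xd3, 0x7f, 0x81, 0xea]
t2 = [0xe5, 0x81, 0xd3, 0x12, 0xd3, 0xe5, 0xea, 0xea]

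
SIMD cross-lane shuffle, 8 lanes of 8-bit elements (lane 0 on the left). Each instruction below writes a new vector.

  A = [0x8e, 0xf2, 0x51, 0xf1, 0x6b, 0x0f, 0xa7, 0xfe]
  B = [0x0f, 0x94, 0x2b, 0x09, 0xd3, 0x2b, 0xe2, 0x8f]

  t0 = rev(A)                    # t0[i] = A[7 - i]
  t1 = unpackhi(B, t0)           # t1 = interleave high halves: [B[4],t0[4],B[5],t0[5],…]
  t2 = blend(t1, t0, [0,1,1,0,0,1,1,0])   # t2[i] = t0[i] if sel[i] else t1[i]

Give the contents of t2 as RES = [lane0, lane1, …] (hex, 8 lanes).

RES = [ 0xd3  0xa7  0x0f  0x51  0xe2  0x51  0xf2  0x8e ]

→ t0 |fe|a7|0f|6b|f1|51|f2|8e|
→ t1 |d3|f1|2b|51|e2|f2|8f|8e|
→ t2 |d3|a7|0f|51|e2|51|f2|8e|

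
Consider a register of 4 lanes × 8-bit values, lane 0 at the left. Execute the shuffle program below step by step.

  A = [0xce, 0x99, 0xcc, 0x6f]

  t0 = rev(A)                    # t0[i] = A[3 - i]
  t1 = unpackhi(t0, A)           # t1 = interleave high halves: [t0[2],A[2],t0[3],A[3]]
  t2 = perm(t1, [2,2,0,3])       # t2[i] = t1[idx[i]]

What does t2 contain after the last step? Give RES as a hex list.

RES = [ 0xce  0xce  0x99  0x6f ]

  t0: 6f cc 99 ce
  t1: 99 cc ce 6f
  t2: ce ce 99 6f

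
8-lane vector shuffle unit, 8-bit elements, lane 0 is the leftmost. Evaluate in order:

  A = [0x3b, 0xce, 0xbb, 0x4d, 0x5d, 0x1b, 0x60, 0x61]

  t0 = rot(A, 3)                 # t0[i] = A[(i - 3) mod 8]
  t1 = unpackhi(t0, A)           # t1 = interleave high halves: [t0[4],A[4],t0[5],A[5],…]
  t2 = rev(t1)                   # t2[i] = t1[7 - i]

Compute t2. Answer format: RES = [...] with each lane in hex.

t0 = [0x1b, 0x60, 0x61, 0x3b, 0xce, 0xbb, 0x4d, 0x5d]
t1 = [0xce, 0x5d, 0xbb, 0x1b, 0x4d, 0x60, 0x5d, 0x61]
t2 = [0x61, 0x5d, 0x60, 0x4d, 0x1b, 0xbb, 0x5d, 0xce]

RES = [0x61, 0x5d, 0x60, 0x4d, 0x1b, 0xbb, 0x5d, 0xce]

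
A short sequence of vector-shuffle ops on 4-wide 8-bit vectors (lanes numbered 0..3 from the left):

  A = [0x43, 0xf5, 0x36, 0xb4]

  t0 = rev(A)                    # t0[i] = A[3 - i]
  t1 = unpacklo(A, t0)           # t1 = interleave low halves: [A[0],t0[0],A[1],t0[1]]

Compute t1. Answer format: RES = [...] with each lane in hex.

RES = [0x43, 0xb4, 0xf5, 0x36]

  t0: b4 36 f5 43
  t1: 43 b4 f5 36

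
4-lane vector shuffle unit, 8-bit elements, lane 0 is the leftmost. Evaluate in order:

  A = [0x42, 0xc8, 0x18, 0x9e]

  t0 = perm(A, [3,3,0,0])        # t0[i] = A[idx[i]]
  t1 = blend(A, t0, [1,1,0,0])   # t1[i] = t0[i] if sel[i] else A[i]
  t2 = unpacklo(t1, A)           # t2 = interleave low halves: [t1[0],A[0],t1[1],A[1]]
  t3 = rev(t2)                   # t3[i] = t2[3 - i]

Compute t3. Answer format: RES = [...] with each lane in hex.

  t0: 9e 9e 42 42
  t1: 9e 9e 18 9e
  t2: 9e 42 9e c8
  t3: c8 9e 42 9e

RES = [ 0xc8  0x9e  0x42  0x9e ]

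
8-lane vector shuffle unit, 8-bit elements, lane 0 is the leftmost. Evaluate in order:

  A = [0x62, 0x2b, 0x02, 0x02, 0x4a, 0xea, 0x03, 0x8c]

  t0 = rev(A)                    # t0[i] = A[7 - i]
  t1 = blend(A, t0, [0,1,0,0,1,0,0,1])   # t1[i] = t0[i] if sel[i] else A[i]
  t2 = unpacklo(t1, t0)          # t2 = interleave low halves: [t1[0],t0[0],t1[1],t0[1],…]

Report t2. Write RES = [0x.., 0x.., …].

RES = [ 0x62  0x8c  0x03  0x03  0x02  0xea  0x02  0x4a ]

  t0: 8c 03 ea 4a 02 02 2b 62
  t1: 62 03 02 02 02 ea 03 62
  t2: 62 8c 03 03 02 ea 02 4a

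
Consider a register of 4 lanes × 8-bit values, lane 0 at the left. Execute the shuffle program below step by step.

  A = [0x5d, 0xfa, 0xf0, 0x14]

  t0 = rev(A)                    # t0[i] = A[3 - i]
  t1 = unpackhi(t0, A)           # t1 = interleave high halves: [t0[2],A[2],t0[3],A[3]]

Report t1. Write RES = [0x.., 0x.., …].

→ t0 |14|f0|fa|5d|
→ t1 |fa|f0|5d|14|

RES = [0xfa, 0xf0, 0x5d, 0x14]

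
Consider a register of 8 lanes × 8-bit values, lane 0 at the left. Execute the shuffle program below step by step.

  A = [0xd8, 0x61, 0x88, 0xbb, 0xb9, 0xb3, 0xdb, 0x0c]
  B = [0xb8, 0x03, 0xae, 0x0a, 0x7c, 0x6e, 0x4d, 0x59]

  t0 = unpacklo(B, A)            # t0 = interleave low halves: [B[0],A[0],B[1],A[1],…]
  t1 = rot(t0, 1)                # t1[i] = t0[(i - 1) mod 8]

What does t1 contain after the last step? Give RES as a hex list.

RES = [ 0xbb  0xb8  0xd8  0x03  0x61  0xae  0x88  0x0a ]

t0 = [0xb8, 0xd8, 0x03, 0x61, 0xae, 0x88, 0x0a, 0xbb]
t1 = [0xbb, 0xb8, 0xd8, 0x03, 0x61, 0xae, 0x88, 0x0a]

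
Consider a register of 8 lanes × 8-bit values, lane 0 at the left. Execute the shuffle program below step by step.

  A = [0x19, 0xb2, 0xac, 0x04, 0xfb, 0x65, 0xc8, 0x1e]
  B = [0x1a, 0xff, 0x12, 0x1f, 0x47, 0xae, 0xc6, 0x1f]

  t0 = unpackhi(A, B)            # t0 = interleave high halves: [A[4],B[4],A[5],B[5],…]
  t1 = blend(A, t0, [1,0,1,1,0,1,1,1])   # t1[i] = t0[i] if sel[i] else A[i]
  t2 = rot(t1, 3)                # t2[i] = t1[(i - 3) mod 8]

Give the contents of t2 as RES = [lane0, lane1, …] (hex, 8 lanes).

RES = [0xc6, 0x1e, 0x1f, 0xfb, 0xb2, 0x65, 0xae, 0xfb]

→ t0 |fb|47|65|ae|c8|c6|1e|1f|
→ t1 |fb|b2|65|ae|fb|c6|1e|1f|
→ t2 |c6|1e|1f|fb|b2|65|ae|fb|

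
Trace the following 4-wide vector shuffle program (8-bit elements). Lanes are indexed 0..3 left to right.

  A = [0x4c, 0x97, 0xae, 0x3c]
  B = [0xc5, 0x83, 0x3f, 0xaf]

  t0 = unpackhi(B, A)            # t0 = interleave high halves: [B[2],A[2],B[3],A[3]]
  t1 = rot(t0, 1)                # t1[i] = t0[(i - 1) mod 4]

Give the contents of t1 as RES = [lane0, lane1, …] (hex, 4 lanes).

t0 = [0x3f, 0xae, 0xaf, 0x3c]
t1 = [0x3c, 0x3f, 0xae, 0xaf]

RES = [ 0x3c  0x3f  0xae  0xaf ]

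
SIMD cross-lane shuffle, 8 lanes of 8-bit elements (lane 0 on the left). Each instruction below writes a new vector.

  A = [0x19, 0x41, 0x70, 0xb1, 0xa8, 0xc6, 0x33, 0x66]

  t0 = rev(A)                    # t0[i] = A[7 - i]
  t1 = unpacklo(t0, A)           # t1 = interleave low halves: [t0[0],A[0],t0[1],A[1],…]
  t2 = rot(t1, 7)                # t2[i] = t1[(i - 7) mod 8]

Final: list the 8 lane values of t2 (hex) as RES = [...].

→ t0 |66|33|c6|a8|b1|70|41|19|
→ t1 |66|19|33|41|c6|70|a8|b1|
→ t2 |19|33|41|c6|70|a8|b1|66|

RES = [ 0x19  0x33  0x41  0xc6  0x70  0xa8  0xb1  0x66 ]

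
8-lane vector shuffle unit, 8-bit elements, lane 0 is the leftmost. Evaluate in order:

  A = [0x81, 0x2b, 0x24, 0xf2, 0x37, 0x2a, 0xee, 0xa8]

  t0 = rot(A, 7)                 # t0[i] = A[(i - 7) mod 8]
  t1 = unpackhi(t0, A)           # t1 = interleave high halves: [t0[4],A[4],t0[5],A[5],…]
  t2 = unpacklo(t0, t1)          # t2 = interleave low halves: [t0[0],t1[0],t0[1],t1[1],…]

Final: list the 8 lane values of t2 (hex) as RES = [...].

t0 = [0x2b, 0x24, 0xf2, 0x37, 0x2a, 0xee, 0xa8, 0x81]
t1 = [0x2a, 0x37, 0xee, 0x2a, 0xa8, 0xee, 0x81, 0xa8]
t2 = [0x2b, 0x2a, 0x24, 0x37, 0xf2, 0xee, 0x37, 0x2a]

RES = [ 0x2b  0x2a  0x24  0x37  0xf2  0xee  0x37  0x2a ]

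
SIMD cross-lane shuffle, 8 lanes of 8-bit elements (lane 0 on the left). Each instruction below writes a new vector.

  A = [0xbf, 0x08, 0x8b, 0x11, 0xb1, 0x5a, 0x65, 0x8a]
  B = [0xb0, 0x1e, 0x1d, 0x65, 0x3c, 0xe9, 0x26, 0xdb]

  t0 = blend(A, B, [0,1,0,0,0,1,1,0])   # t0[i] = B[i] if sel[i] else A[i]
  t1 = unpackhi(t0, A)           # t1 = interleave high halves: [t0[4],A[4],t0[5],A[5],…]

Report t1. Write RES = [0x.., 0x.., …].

RES = [ 0xb1  0xb1  0xe9  0x5a  0x26  0x65  0x8a  0x8a ]

  t0: bf 1e 8b 11 b1 e9 26 8a
  t1: b1 b1 e9 5a 26 65 8a 8a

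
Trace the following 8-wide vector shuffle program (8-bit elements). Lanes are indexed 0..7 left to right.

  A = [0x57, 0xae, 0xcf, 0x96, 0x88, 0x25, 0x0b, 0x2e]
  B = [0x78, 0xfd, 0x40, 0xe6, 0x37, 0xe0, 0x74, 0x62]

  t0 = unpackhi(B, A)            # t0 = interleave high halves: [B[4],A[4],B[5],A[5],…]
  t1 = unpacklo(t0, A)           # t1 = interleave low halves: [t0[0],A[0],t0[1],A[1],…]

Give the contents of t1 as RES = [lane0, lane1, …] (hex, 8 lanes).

RES = [0x37, 0x57, 0x88, 0xae, 0xe0, 0xcf, 0x25, 0x96]

  t0: 37 88 e0 25 74 0b 62 2e
  t1: 37 57 88 ae e0 cf 25 96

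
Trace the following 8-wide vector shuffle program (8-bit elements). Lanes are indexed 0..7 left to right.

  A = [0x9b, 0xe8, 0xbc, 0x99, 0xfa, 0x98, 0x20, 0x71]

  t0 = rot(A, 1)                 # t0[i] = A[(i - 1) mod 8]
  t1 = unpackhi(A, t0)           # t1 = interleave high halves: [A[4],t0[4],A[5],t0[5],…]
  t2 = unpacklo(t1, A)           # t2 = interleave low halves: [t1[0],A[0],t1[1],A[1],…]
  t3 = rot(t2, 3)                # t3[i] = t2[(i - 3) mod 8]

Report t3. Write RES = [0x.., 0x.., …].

RES = [ 0xbc  0xfa  0x99  0xfa  0x9b  0x99  0xe8  0x98 ]

t0 = [0x71, 0x9b, 0xe8, 0xbc, 0x99, 0xfa, 0x98, 0x20]
t1 = [0xfa, 0x99, 0x98, 0xfa, 0x20, 0x98, 0x71, 0x20]
t2 = [0xfa, 0x9b, 0x99, 0xe8, 0x98, 0xbc, 0xfa, 0x99]
t3 = [0xbc, 0xfa, 0x99, 0xfa, 0x9b, 0x99, 0xe8, 0x98]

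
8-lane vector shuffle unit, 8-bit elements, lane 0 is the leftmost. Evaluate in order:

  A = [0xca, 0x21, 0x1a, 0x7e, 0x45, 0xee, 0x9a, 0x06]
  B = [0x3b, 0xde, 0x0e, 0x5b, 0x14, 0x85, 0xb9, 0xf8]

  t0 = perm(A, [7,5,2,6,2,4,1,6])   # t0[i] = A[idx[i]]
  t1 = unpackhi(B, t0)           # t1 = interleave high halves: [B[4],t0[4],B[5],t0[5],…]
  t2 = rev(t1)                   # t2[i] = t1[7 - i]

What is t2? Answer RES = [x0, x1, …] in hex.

→ t0 |06|ee|1a|9a|1a|45|21|9a|
→ t1 |14|1a|85|45|b9|21|f8|9a|
→ t2 |9a|f8|21|b9|45|85|1a|14|

RES = [0x9a, 0xf8, 0x21, 0xb9, 0x45, 0x85, 0x1a, 0x14]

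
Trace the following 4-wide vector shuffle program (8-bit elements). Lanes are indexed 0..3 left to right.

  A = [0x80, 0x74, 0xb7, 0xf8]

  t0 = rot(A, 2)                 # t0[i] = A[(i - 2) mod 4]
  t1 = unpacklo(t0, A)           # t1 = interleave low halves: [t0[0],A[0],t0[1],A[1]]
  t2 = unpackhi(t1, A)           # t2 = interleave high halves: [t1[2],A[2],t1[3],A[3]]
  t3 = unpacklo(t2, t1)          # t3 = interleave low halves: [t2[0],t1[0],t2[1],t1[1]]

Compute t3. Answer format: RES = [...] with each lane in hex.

t0 = [0xb7, 0xf8, 0x80, 0x74]
t1 = [0xb7, 0x80, 0xf8, 0x74]
t2 = [0xf8, 0xb7, 0x74, 0xf8]
t3 = [0xf8, 0xb7, 0xb7, 0x80]

RES = [0xf8, 0xb7, 0xb7, 0x80]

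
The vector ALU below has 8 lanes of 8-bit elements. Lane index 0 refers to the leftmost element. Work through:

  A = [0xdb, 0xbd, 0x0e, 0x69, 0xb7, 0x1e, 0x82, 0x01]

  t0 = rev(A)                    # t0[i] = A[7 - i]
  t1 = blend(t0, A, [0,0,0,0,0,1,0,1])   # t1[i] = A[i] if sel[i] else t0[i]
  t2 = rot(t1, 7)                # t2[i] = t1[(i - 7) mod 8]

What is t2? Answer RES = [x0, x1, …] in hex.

t0 = [0x01, 0x82, 0x1e, 0xb7, 0x69, 0x0e, 0xbd, 0xdb]
t1 = [0x01, 0x82, 0x1e, 0xb7, 0x69, 0x1e, 0xbd, 0x01]
t2 = [0x82, 0x1e, 0xb7, 0x69, 0x1e, 0xbd, 0x01, 0x01]

RES = [0x82, 0x1e, 0xb7, 0x69, 0x1e, 0xbd, 0x01, 0x01]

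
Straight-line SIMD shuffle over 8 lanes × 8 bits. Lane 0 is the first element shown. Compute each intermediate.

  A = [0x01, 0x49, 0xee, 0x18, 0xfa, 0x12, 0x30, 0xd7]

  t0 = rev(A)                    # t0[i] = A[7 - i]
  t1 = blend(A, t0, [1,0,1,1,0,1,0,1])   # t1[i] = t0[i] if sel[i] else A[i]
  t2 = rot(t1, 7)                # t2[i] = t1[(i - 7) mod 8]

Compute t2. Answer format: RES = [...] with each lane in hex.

t0 = [0xd7, 0x30, 0x12, 0xfa, 0x18, 0xee, 0x49, 0x01]
t1 = [0xd7, 0x49, 0x12, 0xfa, 0xfa, 0xee, 0x30, 0x01]
t2 = [0x49, 0x12, 0xfa, 0xfa, 0xee, 0x30, 0x01, 0xd7]

RES = [0x49, 0x12, 0xfa, 0xfa, 0xee, 0x30, 0x01, 0xd7]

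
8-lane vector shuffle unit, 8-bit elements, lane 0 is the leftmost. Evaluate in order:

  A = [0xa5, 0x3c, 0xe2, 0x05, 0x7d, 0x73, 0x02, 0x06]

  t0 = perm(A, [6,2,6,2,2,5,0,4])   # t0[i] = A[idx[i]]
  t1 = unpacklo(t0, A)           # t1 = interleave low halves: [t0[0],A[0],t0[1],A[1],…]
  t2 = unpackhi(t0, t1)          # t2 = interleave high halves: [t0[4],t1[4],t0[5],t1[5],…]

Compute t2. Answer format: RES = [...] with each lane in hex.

RES = [0xe2, 0x02, 0x73, 0xe2, 0xa5, 0xe2, 0x7d, 0x05]

→ t0 |02|e2|02|e2|e2|73|a5|7d|
→ t1 |02|a5|e2|3c|02|e2|e2|05|
→ t2 |e2|02|73|e2|a5|e2|7d|05|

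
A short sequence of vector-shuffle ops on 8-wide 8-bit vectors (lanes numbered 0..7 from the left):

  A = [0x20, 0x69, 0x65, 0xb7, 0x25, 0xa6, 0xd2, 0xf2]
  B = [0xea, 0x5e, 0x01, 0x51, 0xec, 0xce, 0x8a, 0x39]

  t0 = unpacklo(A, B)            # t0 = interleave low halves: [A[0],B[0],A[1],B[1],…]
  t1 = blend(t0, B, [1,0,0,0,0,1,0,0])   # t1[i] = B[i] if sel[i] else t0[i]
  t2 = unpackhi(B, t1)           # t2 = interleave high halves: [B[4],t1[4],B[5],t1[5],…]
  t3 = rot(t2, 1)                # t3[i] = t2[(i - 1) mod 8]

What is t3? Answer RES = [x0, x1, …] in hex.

→ t0 |20|ea|69|5e|65|01|b7|51|
→ t1 |ea|ea|69|5e|65|ce|b7|51|
→ t2 |ec|65|ce|ce|8a|b7|39|51|
→ t3 |51|ec|65|ce|ce|8a|b7|39|

RES = [0x51, 0xec, 0x65, 0xce, 0xce, 0x8a, 0xb7, 0x39]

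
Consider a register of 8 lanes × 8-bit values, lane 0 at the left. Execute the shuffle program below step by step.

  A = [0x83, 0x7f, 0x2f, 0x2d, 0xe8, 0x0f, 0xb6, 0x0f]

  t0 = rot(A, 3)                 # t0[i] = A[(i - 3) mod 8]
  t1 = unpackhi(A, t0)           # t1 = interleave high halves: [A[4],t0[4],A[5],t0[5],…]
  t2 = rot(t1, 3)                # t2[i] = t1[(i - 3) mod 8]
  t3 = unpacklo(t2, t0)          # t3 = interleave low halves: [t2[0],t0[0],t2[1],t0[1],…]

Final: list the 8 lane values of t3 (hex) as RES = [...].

RES = [0x2d, 0x0f, 0x0f, 0xb6, 0xe8, 0x0f, 0xe8, 0x83]

  t0: 0f b6 0f 83 7f 2f 2d e8
  t1: e8 7f 0f 2f b6 2d 0f e8
  t2: 2d 0f e8 e8 7f 0f 2f b6
  t3: 2d 0f 0f b6 e8 0f e8 83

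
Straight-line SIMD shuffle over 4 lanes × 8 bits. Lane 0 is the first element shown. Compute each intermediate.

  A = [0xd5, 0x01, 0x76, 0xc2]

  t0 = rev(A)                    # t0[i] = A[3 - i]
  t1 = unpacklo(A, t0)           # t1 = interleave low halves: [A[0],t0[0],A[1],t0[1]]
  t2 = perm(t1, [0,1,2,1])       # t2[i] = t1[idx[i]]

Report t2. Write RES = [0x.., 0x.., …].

t0 = [0xc2, 0x76, 0x01, 0xd5]
t1 = [0xd5, 0xc2, 0x01, 0x76]
t2 = [0xd5, 0xc2, 0x01, 0xc2]

RES = [0xd5, 0xc2, 0x01, 0xc2]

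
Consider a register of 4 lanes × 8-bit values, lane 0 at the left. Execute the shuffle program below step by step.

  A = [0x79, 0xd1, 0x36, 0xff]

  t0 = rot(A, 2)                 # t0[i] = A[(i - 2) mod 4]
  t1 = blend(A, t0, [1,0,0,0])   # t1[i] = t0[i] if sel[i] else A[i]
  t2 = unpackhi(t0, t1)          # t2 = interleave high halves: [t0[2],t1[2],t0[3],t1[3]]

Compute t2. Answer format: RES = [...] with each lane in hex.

  t0: 36 ff 79 d1
  t1: 36 d1 36 ff
  t2: 79 36 d1 ff

RES = [0x79, 0x36, 0xd1, 0xff]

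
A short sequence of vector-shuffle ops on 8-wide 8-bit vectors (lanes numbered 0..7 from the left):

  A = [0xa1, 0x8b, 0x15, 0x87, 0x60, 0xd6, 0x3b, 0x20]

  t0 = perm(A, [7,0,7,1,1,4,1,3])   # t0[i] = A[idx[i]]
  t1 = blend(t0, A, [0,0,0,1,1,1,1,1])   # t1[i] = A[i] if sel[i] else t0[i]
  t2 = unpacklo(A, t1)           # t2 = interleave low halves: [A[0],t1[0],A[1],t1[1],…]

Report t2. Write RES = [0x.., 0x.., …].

t0 = [0x20, 0xa1, 0x20, 0x8b, 0x8b, 0x60, 0x8b, 0x87]
t1 = [0x20, 0xa1, 0x20, 0x87, 0x60, 0xd6, 0x3b, 0x20]
t2 = [0xa1, 0x20, 0x8b, 0xa1, 0x15, 0x20, 0x87, 0x87]

RES = [0xa1, 0x20, 0x8b, 0xa1, 0x15, 0x20, 0x87, 0x87]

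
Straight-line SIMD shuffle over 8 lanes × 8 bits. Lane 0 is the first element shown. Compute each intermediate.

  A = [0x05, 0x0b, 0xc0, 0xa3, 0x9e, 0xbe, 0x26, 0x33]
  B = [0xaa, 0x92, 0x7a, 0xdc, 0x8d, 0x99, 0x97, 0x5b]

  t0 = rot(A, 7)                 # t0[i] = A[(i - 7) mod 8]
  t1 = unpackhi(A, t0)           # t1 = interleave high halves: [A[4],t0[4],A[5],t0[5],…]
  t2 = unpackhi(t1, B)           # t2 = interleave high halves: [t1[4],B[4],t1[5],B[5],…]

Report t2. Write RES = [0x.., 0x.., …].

RES = [0x26, 0x8d, 0x33, 0x99, 0x33, 0x97, 0x05, 0x5b]

  t0: 0b c0 a3 9e be 26 33 05
  t1: 9e be be 26 26 33 33 05
  t2: 26 8d 33 99 33 97 05 5b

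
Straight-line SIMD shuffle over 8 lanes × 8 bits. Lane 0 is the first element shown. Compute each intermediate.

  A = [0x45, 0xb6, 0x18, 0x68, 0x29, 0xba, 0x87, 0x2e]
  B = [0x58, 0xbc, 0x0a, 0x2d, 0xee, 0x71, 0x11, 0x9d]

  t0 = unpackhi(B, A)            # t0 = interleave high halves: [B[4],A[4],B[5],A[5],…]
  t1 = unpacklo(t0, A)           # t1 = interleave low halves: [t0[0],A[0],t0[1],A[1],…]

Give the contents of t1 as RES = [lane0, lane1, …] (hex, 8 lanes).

t0 = [0xee, 0x29, 0x71, 0xba, 0x11, 0x87, 0x9d, 0x2e]
t1 = [0xee, 0x45, 0x29, 0xb6, 0x71, 0x18, 0xba, 0x68]

RES = [ 0xee  0x45  0x29  0xb6  0x71  0x18  0xba  0x68 ]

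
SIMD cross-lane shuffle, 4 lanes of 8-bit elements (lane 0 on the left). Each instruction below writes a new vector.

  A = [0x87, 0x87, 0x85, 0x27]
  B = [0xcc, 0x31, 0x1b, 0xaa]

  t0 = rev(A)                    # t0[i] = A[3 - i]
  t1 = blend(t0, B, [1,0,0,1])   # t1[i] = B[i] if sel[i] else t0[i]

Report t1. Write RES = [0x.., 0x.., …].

→ t0 |27|85|87|87|
→ t1 |cc|85|87|aa|

RES = [ 0xcc  0x85  0x87  0xaa ]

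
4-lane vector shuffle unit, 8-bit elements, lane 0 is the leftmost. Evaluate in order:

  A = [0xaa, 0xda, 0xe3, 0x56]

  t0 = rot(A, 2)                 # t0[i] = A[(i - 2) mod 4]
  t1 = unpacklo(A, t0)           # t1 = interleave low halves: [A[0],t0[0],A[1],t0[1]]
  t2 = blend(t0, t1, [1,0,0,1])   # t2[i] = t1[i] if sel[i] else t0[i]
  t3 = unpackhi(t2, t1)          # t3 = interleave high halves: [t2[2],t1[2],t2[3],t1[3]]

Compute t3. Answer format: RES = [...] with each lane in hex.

RES = [ 0xaa  0xda  0x56  0x56 ]

  t0: e3 56 aa da
  t1: aa e3 da 56
  t2: aa 56 aa 56
  t3: aa da 56 56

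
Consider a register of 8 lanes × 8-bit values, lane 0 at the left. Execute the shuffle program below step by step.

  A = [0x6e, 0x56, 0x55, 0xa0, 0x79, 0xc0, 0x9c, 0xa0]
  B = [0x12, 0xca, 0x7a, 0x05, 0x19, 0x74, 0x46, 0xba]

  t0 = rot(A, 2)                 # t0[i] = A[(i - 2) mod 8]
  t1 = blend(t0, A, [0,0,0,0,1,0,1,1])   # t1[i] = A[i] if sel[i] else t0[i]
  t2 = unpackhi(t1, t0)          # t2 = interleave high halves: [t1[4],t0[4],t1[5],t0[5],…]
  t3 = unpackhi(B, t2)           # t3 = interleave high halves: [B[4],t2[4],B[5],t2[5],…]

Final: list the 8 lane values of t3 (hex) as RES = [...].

RES = [ 0x19  0x9c  0x74  0x79  0x46  0xa0  0xba  0xc0 ]

  t0: 9c a0 6e 56 55 a0 79 c0
  t1: 9c a0 6e 56 79 a0 9c a0
  t2: 79 55 a0 a0 9c 79 a0 c0
  t3: 19 9c 74 79 46 a0 ba c0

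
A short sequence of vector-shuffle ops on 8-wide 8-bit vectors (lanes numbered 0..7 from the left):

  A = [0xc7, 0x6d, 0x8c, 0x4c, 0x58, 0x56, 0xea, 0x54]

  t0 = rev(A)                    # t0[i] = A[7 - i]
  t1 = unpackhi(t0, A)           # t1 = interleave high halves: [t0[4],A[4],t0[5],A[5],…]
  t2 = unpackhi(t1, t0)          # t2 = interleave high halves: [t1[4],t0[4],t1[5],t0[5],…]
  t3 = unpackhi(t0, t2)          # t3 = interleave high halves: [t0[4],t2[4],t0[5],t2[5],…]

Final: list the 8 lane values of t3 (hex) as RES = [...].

  t0: 54 ea 56 58 4c 8c 6d c7
  t1: 4c 58 8c 56 6d ea c7 54
  t2: 6d 4c ea 8c c7 6d 54 c7
  t3: 4c c7 8c 6d 6d 54 c7 c7

RES = [ 0x4c  0xc7  0x8c  0x6d  0x6d  0x54  0xc7  0xc7 ]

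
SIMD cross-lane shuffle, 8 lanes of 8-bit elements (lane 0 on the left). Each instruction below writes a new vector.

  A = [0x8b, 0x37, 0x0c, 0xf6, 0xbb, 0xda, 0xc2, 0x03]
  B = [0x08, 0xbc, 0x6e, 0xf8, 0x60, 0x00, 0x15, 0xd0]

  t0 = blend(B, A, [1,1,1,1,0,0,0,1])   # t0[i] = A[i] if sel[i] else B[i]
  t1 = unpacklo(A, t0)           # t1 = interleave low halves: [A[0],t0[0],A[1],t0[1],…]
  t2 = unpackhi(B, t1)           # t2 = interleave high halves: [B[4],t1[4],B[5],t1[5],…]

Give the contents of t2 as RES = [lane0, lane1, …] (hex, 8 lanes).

RES = [0x60, 0x0c, 0x00, 0x0c, 0x15, 0xf6, 0xd0, 0xf6]

  t0: 8b 37 0c f6 60 00 15 03
  t1: 8b 8b 37 37 0c 0c f6 f6
  t2: 60 0c 00 0c 15 f6 d0 f6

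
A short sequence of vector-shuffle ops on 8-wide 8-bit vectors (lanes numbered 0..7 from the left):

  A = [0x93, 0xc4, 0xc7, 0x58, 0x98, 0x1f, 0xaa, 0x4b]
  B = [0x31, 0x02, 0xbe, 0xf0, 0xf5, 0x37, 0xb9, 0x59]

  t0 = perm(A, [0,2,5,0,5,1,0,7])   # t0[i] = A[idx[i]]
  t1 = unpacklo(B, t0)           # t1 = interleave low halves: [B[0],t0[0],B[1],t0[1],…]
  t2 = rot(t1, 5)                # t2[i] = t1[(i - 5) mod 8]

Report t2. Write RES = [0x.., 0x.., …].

RES = [0xc7, 0xbe, 0x1f, 0xf0, 0x93, 0x31, 0x93, 0x02]

→ t0 |93|c7|1f|93|1f|c4|93|4b|
→ t1 |31|93|02|c7|be|1f|f0|93|
→ t2 |c7|be|1f|f0|93|31|93|02|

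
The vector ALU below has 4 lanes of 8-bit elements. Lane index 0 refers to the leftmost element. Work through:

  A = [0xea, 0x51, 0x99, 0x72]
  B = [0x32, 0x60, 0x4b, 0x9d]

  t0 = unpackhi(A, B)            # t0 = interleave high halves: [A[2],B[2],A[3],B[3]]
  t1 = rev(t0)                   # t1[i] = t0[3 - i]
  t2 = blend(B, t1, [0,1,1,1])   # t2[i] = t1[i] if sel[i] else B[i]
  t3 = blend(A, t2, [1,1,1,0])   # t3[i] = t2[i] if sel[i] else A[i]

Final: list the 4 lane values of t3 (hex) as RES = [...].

  t0: 99 4b 72 9d
  t1: 9d 72 4b 99
  t2: 32 72 4b 99
  t3: 32 72 4b 72

RES = [ 0x32  0x72  0x4b  0x72 ]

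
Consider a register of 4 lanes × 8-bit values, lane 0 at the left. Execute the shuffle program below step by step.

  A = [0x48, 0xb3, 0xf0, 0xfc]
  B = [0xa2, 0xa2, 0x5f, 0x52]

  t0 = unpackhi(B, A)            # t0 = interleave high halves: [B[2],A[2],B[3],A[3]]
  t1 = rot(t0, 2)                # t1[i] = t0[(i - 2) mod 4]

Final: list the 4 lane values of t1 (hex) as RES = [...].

t0 = [0x5f, 0xf0, 0x52, 0xfc]
t1 = [0x52, 0xfc, 0x5f, 0xf0]

RES = [0x52, 0xfc, 0x5f, 0xf0]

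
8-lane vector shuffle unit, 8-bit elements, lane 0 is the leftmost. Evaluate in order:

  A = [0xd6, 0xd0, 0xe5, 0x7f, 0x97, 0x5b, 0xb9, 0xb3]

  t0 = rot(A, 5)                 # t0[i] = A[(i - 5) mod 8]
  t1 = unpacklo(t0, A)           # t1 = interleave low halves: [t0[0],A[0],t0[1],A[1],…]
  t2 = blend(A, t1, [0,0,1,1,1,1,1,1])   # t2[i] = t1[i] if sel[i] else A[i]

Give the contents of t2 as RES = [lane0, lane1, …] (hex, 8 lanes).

→ t0 |7f|97|5b|b9|b3|d6|d0|e5|
→ t1 |7f|d6|97|d0|5b|e5|b9|7f|
→ t2 |d6|d0|97|d0|5b|e5|b9|7f|

RES = [ 0xd6  0xd0  0x97  0xd0  0x5b  0xe5  0xb9  0x7f ]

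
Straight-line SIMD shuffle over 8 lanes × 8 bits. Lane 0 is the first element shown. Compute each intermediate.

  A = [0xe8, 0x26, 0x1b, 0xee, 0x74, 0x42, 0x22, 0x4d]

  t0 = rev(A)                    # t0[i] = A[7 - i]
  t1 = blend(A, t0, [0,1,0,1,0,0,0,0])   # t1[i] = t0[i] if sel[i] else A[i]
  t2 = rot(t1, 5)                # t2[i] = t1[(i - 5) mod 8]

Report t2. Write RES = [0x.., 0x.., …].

  t0: 4d 22 42 74 ee 1b 26 e8
  t1: e8 22 1b 74 74 42 22 4d
  t2: 74 74 42 22 4d e8 22 1b

RES = [ 0x74  0x74  0x42  0x22  0x4d  0xe8  0x22  0x1b ]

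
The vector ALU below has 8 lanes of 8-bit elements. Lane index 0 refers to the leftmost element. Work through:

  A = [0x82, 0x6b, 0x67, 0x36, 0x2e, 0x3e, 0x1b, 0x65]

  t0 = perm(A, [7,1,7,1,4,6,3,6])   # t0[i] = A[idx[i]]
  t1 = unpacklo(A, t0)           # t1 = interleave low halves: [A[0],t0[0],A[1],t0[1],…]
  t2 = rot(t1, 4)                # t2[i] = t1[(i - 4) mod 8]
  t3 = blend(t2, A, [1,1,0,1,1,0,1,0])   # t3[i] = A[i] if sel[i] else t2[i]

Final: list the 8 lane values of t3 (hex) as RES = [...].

  t0: 65 6b 65 6b 2e 1b 36 1b
  t1: 82 65 6b 6b 67 65 36 6b
  t2: 67 65 36 6b 82 65 6b 6b
  t3: 82 6b 36 36 2e 65 1b 6b

RES = [ 0x82  0x6b  0x36  0x36  0x2e  0x65  0x1b  0x6b ]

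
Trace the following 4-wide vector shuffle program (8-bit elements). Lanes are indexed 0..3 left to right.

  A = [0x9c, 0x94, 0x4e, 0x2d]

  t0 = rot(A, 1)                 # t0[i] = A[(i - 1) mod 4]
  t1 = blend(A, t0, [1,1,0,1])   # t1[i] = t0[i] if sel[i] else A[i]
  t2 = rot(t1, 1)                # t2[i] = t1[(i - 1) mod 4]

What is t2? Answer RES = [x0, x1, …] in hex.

→ t0 |2d|9c|94|4e|
→ t1 |2d|9c|4e|4e|
→ t2 |4e|2d|9c|4e|

RES = [ 0x4e  0x2d  0x9c  0x4e ]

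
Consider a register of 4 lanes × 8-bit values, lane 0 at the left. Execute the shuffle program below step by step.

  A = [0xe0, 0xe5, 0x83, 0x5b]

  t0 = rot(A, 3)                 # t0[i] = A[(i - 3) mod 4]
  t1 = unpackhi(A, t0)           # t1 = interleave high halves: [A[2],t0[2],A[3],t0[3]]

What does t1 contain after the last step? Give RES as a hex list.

→ t0 |e5|83|5b|e0|
→ t1 |83|5b|5b|e0|

RES = [ 0x83  0x5b  0x5b  0xe0 ]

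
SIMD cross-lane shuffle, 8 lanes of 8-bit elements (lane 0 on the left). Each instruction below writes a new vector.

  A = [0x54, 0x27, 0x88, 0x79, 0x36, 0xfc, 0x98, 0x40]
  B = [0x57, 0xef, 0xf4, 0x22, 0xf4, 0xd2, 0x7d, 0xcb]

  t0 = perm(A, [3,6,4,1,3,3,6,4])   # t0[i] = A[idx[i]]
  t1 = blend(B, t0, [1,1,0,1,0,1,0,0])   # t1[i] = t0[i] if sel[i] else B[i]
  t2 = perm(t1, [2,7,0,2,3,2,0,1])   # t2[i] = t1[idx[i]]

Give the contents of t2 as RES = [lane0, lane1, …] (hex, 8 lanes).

→ t0 |79|98|36|27|79|79|98|36|
→ t1 |79|98|f4|27|f4|79|7d|cb|
→ t2 |f4|cb|79|f4|27|f4|79|98|

RES = [ 0xf4  0xcb  0x79  0xf4  0x27  0xf4  0x79  0x98 ]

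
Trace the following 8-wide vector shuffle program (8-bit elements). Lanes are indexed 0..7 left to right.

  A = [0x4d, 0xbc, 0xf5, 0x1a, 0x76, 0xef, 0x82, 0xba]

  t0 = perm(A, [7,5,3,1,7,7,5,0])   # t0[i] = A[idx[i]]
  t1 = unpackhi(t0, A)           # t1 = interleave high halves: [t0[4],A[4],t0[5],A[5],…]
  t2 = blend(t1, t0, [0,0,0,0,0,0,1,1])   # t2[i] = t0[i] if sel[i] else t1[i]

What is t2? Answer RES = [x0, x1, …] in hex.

→ t0 |ba|ef|1a|bc|ba|ba|ef|4d|
→ t1 |ba|76|ba|ef|ef|82|4d|ba|
→ t2 |ba|76|ba|ef|ef|82|ef|4d|

RES = [0xba, 0x76, 0xba, 0xef, 0xef, 0x82, 0xef, 0x4d]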